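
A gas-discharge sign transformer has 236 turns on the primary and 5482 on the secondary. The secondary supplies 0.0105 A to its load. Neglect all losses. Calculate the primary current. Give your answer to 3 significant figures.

For an ideal transformer I_p/I_s = N_s/N_p, so I_p = 0.0105 × 5482/236 = 0.244 A.

I_p ≈ 0.244 A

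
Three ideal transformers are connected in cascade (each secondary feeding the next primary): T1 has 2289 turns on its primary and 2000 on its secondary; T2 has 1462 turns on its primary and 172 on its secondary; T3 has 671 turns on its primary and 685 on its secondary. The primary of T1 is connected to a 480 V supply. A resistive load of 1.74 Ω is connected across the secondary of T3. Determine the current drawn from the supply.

I_supply ≈ 3.04 A

Secondary of T1: V = 480.00 × 2000/2289 = 419.40 V.
Secondary of T2: V = 419.40 × 172/1462 = 49.341 V.
Secondary of T3: V = 49.341 × 685/671 = 50.370 V.
I_load = 50.370/1.74 = 28.948 A, so P_out = 50.370 × 28.948 = 1458.1 W.
All ideal ⇒ P_in = P_out, so I_supply = 1458.1/480 = 3.04 A.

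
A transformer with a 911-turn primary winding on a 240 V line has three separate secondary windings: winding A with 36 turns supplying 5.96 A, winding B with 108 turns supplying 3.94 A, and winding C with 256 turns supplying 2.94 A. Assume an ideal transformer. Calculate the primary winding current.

I_p ≈ 1.53 A

V_A = 240 × 36/911 = 9.4841 V; V_B = 240 × 108/911 = 28.452 V; V_C = 240 × 256/911 = 67.442 V.
P_out = V_A I_A + V_B I_B + V_C I_C = 9.4841×5.96 + 28.452×3.94 + 67.442×2.94 = 56.525 + 112.10 + 198.28 = 366.91 W.
Ideal ⇒ P_in = P_out, so I_p = P_out/V_p = 366.91/240 = 1.53 A.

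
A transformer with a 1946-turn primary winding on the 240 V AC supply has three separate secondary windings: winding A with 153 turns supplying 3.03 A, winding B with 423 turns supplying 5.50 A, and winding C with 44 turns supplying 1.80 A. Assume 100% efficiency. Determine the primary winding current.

I_p ≈ 1.47 A

V_A = 240 × 153/1946 = 18.869 V; V_B = 240 × 423/1946 = 52.169 V; V_C = 240 × 44/1946 = 5.4265 V.
P_out = V_A I_A + V_B I_B + V_C I_C = 18.869×3.03 + 52.169×5.50 + 5.4265×1.80 = 57.175 + 286.93 + 9.7677 = 353.87 W.
Ideal ⇒ P_in = P_out, so I_p = P_out/V_p = 353.87/240 = 1.47 A.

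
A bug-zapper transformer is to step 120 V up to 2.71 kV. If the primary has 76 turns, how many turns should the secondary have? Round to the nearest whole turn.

N_s = 1716 turns

N_s/N_p = V_s/V_p, so N_s = 76 × 2710/120 = 1716.3 ≈ 1716 turns.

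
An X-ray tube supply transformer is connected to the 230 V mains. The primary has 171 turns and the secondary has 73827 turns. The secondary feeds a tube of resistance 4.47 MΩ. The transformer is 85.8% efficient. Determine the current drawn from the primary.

V_s = 230 × 73827/171 = 99299 V.
I_s = V_s/R = 99299/(4.47×10^6) = 0.022215 A.
P_out = V_s I_s = 99299 × 0.022215 = 2205.9 W.
P_in = P_out/η = 2205.9/0.858 = 2571.0 W.
I_p = P_in/V_p = 2571.0/230 = 11.2 A.

I_p ≈ 11.2 A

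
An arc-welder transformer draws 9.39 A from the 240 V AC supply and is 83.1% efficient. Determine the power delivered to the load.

P_out ≈ 1870 W

P_in = V_in I_in = 240 × 9.39 = 2253.6 W.
P_out = η P_in = 0.831 × 2253.6 = 1870 W.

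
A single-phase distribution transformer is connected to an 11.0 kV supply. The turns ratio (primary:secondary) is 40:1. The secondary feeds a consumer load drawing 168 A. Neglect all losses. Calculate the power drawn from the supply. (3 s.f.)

I_p = I_s × N_s/N_p = 168 × 1/40 = 4.2000 A.
P = V_p I_p = 11000 × 4.2000 = 46200 W.

P ≈ 46200 W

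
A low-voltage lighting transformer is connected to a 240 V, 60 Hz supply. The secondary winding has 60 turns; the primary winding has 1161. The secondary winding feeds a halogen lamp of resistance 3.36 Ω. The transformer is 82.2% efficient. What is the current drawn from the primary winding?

V_s = 240 × 60/1161 = 12.403 V.
I_s = V_s/R = 12.403/3.36 = 3.6914 A.
P_out = V_s I_s = 12.403 × 3.6914 = 45.785 W.
P_in = P_out/η = 45.785/0.822 = 55.699 W.
I_p = P_in/V_p = 55.699/240 = 0.232 A.

I_p ≈ 0.232 A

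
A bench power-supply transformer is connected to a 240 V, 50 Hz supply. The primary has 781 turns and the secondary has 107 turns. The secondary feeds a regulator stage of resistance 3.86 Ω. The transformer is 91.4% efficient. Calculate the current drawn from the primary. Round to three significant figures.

I_p ≈ 1.28 A

V_s = 240 × 107/781 = 32.881 V.
I_s = V_s/R = 32.881/3.86 = 8.5184 A.
P_out = V_s I_s = 32.881 × 8.5184 = 280.09 W.
P_in = P_out/η = 280.09/0.914 = 306.45 W.
I_p = P_in/V_p = 306.45/240 = 1.28 A.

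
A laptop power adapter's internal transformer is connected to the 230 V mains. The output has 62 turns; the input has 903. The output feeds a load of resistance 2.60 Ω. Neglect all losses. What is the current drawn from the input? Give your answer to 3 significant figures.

V_out = V_in × N_out/N_in = 230 × 62/903 = 15.792 V.
I_out = V_out/R = 15.792/2.60 = 6.0738 A.
For an ideal transformer I_in N_in = I_out N_out, so I_in = 6.0738 × 62/903 = 0.417 A.

I_in ≈ 0.417 A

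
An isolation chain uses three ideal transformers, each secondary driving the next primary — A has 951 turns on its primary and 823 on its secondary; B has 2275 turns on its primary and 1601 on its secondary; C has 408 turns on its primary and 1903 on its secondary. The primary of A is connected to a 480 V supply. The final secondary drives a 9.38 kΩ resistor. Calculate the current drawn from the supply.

I_supply ≈ 0.413 A

Secondary of A: V = 480.00 × 823/951 = 415.39 V.
Secondary of B: V = 415.39 × 1601/2275 = 292.33 V.
Secondary of C: V = 292.33 × 1903/408 = 1363.5 V.
I_load = 1363.5/9380 = 0.14536 A, so P_out = 1363.5 × 0.14536 = 198.20 W.
All ideal ⇒ P_in = P_out, so I_supply = 198.20/480 = 0.413 A.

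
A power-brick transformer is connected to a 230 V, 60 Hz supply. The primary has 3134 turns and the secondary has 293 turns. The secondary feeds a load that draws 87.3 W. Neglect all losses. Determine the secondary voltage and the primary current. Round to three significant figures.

V_s ≈ 21.5 V, I_p ≈ 0.380 A

V_s = V_p × N_s/N_p = 230 × 293/3134 = 21.503 V.
I_s = P/V_s = 87.3/21.503 = 4.0599 A.
I_p = I_s × N_s/N_p = 4.0599 × 293/3134 = 0.380 A.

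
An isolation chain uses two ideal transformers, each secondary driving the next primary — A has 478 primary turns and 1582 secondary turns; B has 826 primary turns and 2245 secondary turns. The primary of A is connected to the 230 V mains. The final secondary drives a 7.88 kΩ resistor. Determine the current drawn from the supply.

Secondary of A: V = 230.00 × 1582/478 = 761.21 V.
Secondary of B: V = 761.21 × 2245/826 = 2068.9 V.
I_load = 2068.9/7880 = 0.26255 A, so P_out = 2068.9 × 0.26255 = 543.20 W.
All ideal ⇒ P_in = P_out, so I_supply = 543.20/230 = 2.36 A.

I_supply ≈ 2.36 A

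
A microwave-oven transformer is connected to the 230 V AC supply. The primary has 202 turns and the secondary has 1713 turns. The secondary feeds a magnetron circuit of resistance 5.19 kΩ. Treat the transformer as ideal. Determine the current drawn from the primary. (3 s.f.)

V_s = V_p × N_s/N_p = 230 × 1713/202 = 1950.4 V.
I_s = V_s/R = 1950.4/5190 = 0.37581 A.
For an ideal transformer I_p N_p = I_s N_s, so I_p = 0.37581 × 1713/202 = 3.19 A.

I_p ≈ 3.19 A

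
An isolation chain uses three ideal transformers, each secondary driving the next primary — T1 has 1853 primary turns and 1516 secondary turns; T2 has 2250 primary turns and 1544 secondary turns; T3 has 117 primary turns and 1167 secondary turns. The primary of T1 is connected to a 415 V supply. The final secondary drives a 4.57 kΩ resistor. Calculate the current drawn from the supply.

After T1: V = 415.00 × 1516/1853 = 339.53 V.
After T2: V = 339.53 × 1544/2250 = 232.99 V.
After T3: V = 232.99 × 1167/117 = 2323.9 V.
I_load = 2323.9/4570 = 0.50852 A, so P_out = 2323.9 × 0.50852 = 1181.8 W.
All ideal ⇒ P_in = P_out, so I_supply = 1181.8/415 = 2.85 A.

I_supply ≈ 2.85 A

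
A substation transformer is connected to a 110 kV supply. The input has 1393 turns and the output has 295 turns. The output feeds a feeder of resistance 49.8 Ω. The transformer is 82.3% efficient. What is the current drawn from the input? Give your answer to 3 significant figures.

V_out = 110000 × 295/1393 = 23295 V.
I_out = V_out/R = 23295/49.8 = 467.77 A.
P_out = V_out I_out = 23295 × 467.77 = 1.0897×10^7 W.
P_in = P_out/η = 1.0897×10^7/0.823 = 1.3240×10^7 W.
I_in = P_in/V_in = 1.3240×10^7/110000 = 120 A.

I_in ≈ 120 A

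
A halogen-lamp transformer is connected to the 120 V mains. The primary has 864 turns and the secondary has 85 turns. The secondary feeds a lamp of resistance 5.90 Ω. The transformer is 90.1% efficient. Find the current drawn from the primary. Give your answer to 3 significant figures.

I_p ≈ 0.218 A

V_s = 120 × 85/864 = 11.806 V.
I_s = V_s/R = 11.806/5.90 = 2.0009 A.
P_out = V_s I_s = 11.806 × 2.0009 = 23.622 W.
P_in = P_out/η = 23.622/0.901 = 26.218 W.
I_p = P_in/V_p = 26.218/120 = 0.218 A.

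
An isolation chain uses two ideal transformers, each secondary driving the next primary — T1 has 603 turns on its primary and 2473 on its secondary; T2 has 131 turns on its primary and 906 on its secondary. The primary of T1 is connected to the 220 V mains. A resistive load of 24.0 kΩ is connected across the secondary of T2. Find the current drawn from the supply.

Secondary of T1: V = 220.00 × 2473/603 = 902.26 V.
Secondary of T2: V = 902.26 × 906/131 = 6240.0 V.
I_load = 6240.0/24000 = 0.26000 A, so P_out = 6240.0 × 0.26000 = 1622.4 W.
All ideal ⇒ P_in = P_out, so I_supply = 1622.4/220 = 7.37 A.

I_supply ≈ 7.37 A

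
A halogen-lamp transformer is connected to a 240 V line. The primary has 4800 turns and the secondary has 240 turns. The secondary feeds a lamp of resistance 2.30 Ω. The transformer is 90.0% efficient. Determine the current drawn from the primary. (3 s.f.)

I_p ≈ 0.290 A

V_s = 240 × 240/4800 = 12.000 V.
I_s = V_s/R = 12.000/2.30 = 5.2174 A.
P_out = V_s I_s = 12.000 × 5.2174 = 62.609 W.
P_in = P_out/η = 62.609/0.900 = 69.565 W.
I_p = P_in/V_p = 69.565/240 = 0.290 A.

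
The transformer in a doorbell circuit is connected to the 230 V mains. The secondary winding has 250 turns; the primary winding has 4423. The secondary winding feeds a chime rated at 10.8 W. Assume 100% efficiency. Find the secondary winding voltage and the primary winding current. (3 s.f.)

V_s = V_p × N_s/N_p = 230 × 250/4423 = 13.000 V.
I_s = P/V_s = 10.8/13.000 = 0.83075 A.
I_p = I_s × N_s/N_p = 0.83075 × 250/4423 = 0.0470 A.

V_s ≈ 13.0 V, I_p ≈ 0.0470 A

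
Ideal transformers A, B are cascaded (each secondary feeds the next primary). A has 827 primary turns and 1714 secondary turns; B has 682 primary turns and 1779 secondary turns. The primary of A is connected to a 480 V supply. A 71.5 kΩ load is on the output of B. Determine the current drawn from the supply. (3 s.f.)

Secondary of A: V = 480.00 × 1714/827 = 994.82 V.
Secondary of B: V = 994.82 × 1779/682 = 2595.0 V.
I_load = 2595.0/71500 = 0.036294 A, so P_out = 2595.0 × 0.036294 = 94.182 W.
All ideal ⇒ P_in = P_out, so I_supply = 94.182/480 = 0.196 A.

I_supply ≈ 0.196 A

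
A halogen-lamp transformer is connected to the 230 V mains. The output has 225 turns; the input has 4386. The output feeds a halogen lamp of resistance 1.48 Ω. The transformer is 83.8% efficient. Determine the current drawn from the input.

I_in ≈ 0.488 A

V_out = 230 × 225/4386 = 11.799 V.
I_out = V_out/R = 11.799/1.48 = 7.9722 A.
P_out = V_out I_out = 11.799 × 7.9722 = 94.064 W.
P_in = P_out/η = 94.064/0.838 = 112.25 W.
I_in = P_in/V_in = 112.25/230 = 0.488 A.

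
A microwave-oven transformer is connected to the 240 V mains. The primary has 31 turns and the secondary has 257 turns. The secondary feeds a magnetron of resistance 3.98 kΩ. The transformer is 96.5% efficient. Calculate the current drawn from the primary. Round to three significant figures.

I_p ≈ 4.29 A

V_s = 240 × 257/31 = 1989.7 V.
I_s = V_s/R = 1989.7/3980 = 0.49992 A.
P_out = V_s I_s = 1989.7 × 0.49992 = 994.68 W.
P_in = P_out/η = 994.68/0.965 = 1030.8 W.
I_p = P_in/V_p = 1030.8/240 = 4.29 A.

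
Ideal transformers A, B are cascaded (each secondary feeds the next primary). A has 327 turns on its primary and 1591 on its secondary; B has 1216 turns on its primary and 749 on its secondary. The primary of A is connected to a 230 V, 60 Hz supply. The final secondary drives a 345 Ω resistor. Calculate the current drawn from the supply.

After A: V = 230.00 × 1591/327 = 1119.1 V.
After B: V = 1119.1 × 749/1216 = 689.28 V.
I_load = 689.28/345 = 1.9979 A, so P_out = 689.28 × 1.9979 = 1377.1 W.
All ideal ⇒ P_in = P_out, so I_supply = 1377.1/230 = 5.99 A.

I_supply ≈ 5.99 A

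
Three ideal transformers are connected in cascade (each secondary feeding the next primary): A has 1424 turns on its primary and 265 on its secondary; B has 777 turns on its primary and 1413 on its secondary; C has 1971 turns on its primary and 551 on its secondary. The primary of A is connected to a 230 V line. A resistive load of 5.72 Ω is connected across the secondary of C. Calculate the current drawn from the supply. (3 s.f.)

I_supply ≈ 0.360 A

Secondary of A: V = 230.00 × 265/1424 = 42.802 V.
Secondary of B: V = 42.802 × 1413/777 = 77.837 V.
Secondary of C: V = 77.837 × 551/1971 = 21.760 V.
I_load = 21.760/5.72 = 3.8041 A, so P_out = 21.760 × 3.8041 = 82.776 W.
All ideal ⇒ P_in = P_out, so I_supply = 82.776/230 = 0.360 A.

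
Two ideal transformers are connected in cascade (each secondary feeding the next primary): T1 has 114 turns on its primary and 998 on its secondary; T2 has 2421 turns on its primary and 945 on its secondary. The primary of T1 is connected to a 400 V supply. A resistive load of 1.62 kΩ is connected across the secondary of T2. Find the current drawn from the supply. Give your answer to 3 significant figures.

I_supply ≈ 2.88 A

Secondary of T1: V = 400.00 × 998/114 = 3501.8 V.
Secondary of T2: V = 3501.8 × 945/2421 = 1366.9 V.
I_load = 1366.9/1620 = 0.84374 A, so P_out = 1366.9 × 0.84374 = 1153.3 W.
All ideal ⇒ P_in = P_out, so I_supply = 1153.3/400 = 2.88 A.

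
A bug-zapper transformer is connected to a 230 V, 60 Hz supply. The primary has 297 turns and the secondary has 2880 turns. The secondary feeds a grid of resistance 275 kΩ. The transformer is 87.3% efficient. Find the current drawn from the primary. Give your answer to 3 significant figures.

I_p ≈ 0.0901 A

V_s = 230 × 2880/297 = 2230.3 V.
I_s = V_s/R = 2230.3/275000 = 0.0081102 A.
P_out = V_s I_s = 2230.3 × 0.0081102 = 18.088 W.
P_in = P_out/η = 18.088/0.873 = 20.720 W.
I_p = P_in/V_p = 20.720/230 = 0.0901 A.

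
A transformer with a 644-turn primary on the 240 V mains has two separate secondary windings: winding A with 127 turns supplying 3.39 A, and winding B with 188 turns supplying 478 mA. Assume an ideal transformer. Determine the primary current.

I_p ≈ 0.808 A

V_A = 240 × 127/644 = 47.329 V; V_B = 240 × 188/644 = 70.062 V.
P_out = V_A I_A + V_B I_B = 47.329×3.39 + 70.062×0.478 = 160.45 + 33.490 = 193.94 W.
Ideal ⇒ P_in = P_out, so I_p = P_out/V_p = 193.94/240 = 0.808 A.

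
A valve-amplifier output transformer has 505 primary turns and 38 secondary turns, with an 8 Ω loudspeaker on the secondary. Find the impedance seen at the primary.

Z_p = (N_p/N_s)² × Z_s = (505/38)² × 8 = 1410 Ω.

Z_p ≈ 1410 Ω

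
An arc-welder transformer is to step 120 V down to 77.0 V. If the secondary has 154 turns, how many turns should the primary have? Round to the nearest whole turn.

N_p = 240 turns

N_p/N_s = V_p/V_s, so N_p = 154 × 120/77.0 = 240.0 ≈ 240 turns.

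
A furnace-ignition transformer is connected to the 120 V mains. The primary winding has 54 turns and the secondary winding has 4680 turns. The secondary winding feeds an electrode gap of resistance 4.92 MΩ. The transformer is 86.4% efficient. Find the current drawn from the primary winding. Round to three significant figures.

I_p ≈ 0.212 A

V_s = 120 × 4680/54 = 10400 V.
I_s = V_s/R = 10400/(4.92×10^6) = 0.0021138 A.
P_out = V_s I_s = 10400 × 0.0021138 = 21.984 W.
P_in = P_out/η = 21.984/0.864 = 25.444 W.
I_p = P_in/V_p = 25.444/120 = 0.212 A.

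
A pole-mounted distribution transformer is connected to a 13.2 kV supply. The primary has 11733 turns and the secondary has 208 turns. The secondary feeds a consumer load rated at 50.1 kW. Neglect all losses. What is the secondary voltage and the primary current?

V_s = V_p × N_s/N_p = 13200 × 208/11733 = 234.01 V.
I_s = P/V_s = 50100/234.01 = 214.10 A.
I_p = I_s × N_s/N_p = 214.10 × 208/11733 = 3.80 A.

V_s ≈ 234 V, I_p ≈ 3.80 A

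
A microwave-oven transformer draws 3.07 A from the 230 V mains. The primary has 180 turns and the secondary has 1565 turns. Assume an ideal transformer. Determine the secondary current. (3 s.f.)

I_s/I_p = N_p/N_s, so I_s = 3.07 × 180/1565 = 0.353 A.

I_s ≈ 0.353 A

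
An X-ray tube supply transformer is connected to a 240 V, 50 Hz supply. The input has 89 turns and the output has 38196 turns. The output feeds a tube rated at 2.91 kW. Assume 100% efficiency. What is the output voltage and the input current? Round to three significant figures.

V_out ≈ 103000 V, I_in ≈ 12.1 A

V_out = V_in × N_out/N_in = 240 × 38196/89 = 103000 V.
I_out = P/V_out = 2910/103000 = 0.028252 A.
I_in = I_out × N_out/N_in = 0.028252 × 38196/89 = 12.1 A.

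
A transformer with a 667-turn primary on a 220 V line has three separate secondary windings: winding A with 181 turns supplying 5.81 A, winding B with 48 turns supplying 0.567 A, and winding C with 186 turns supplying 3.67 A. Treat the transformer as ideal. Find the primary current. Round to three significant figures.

I_p ≈ 2.64 A

V_A = 220 × 181/667 = 59.700 V; V_B = 220 × 48/667 = 15.832 V; V_C = 220 × 186/667 = 61.349 V.
P_out = V_A I_A + V_B I_B + V_C I_C = 59.700×5.81 + 15.832×0.567 + 61.349×3.67 = 346.86 + 8.9768 + 225.15 = 580.99 W.
Ideal ⇒ P_in = P_out, so I_p = P_out/V_p = 580.99/220 = 2.64 A.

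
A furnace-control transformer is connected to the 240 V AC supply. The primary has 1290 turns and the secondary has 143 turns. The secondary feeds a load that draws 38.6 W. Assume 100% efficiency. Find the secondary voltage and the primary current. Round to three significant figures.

V_s = V_p × N_s/N_p = 240 × 143/1290 = 26.605 V.
I_s = P/V_s = 38.6/26.605 = 1.4509 A.
I_p = I_s × N_s/N_p = 1.4509 × 143/1290 = 0.161 A.

V_s ≈ 26.6 V, I_p ≈ 0.161 A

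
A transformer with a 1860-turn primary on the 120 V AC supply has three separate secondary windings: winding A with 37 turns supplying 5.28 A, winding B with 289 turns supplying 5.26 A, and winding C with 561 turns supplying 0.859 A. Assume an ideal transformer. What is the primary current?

V_A = 120 × 37/1860 = 2.3871 V; V_B = 120 × 289/1860 = 18.645 V; V_C = 120 × 561/1860 = 36.194 V.
P_out = V_A I_A + V_B I_B + V_C I_C = 2.3871×5.28 + 18.645×5.26 + 36.194×0.859 = 12.604 + 98.074 + 31.090 = 141.77 W.
Ideal ⇒ P_in = P_out, so I_p = P_out/V_p = 141.77/120 = 1.18 A.

I_p ≈ 1.18 A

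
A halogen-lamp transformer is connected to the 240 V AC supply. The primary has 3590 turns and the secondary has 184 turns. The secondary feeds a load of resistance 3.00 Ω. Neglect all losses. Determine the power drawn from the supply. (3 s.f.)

V_s = V_p × N_s/N_p = 240 × 184/3590 = 12.301 V.
I_s = V_s/R = 12.301/3.00 = 4.1003 A.
I_p = I_s × N_s/N_p = 4.1003 × 184/3590 = 0.21015 A.
P = V_p I_p = 240 × 0.21015 = 50.4 W.

P ≈ 50.4 W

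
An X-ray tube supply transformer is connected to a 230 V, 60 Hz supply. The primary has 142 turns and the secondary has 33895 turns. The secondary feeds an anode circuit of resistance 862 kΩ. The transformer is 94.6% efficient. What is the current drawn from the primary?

I_p ≈ 16.1 A

V_s = 230 × 33895/142 = 54900 V.
I_s = V_s/R = 54900/862000 = 0.063690 A.
P_out = V_s I_s = 54900 × 0.063690 = 3496.6 W.
P_in = P_out/η = 3496.6/0.946 = 3696.2 W.
I_p = P_in/V_p = 3696.2/230 = 16.1 A.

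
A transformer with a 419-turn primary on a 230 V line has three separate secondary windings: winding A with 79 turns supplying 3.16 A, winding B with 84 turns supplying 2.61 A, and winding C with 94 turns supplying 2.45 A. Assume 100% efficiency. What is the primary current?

V_A = 230 × 79/419 = 43.365 V; V_B = 230 × 84/419 = 46.110 V; V_C = 230 × 94/419 = 51.599 V.
P_out = V_A I_A + V_B I_B + V_C I_C = 43.365×3.16 + 46.110×2.61 + 51.599×2.45 = 137.03 + 120.35 + 126.42 = 383.80 W.
Ideal ⇒ P_in = P_out, so I_p = P_out/V_p = 383.80/230 = 1.67 A.

I_p ≈ 1.67 A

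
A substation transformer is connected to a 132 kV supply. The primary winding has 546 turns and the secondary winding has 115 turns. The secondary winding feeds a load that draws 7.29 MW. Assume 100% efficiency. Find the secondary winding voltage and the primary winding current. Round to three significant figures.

V_s = V_p × N_s/N_p = 132000 × 115/546 = 27802 V.
I_s = P/V_s = 7.29×10^6/27802 = 262.21 A.
I_p = I_s × N_s/N_p = 262.21 × 115/546 = 55.2 A.

V_s ≈ 27800 V, I_p ≈ 55.2 A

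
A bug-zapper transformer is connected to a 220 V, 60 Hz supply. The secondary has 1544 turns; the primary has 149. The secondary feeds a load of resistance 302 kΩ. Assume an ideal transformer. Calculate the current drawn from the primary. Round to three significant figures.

I_p ≈ 0.0782 A

V_s = V_p × N_s/N_p = 220 × 1544/149 = 2279.7 V.
I_s = V_s/R = 2279.7/302000 = 0.0075488 A.
For an ideal transformer I_p N_p = I_s N_s, so I_p = 0.0075488 × 1544/149 = 0.0782 A.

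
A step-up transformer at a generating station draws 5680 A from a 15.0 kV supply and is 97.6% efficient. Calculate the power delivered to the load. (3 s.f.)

P_in = V_p I_p = 15000 × 5680 = 8.5200×10^7 W.
P_out = η P_in = 0.976 × 8.5200×10^7 = 8.32×10^7 W.

P_out ≈ 8.32×10^7 W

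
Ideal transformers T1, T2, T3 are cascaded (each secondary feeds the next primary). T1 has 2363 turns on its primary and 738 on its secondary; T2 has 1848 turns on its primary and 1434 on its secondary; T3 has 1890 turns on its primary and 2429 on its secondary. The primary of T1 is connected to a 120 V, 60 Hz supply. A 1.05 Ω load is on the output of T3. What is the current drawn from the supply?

Secondary of T1: V = 120.00 × 738/2363 = 37.478 V.
Secondary of T2: V = 37.478 × 1434/1848 = 29.082 V.
Secondary of T3: V = 29.082 × 2429/1890 = 37.375 V.
I_load = 37.375/1.05 = 35.596 A, so P_out = 37.375 × 35.596 = 1330.4 W.
All ideal ⇒ P_in = P_out, so I_supply = 1330.4/120 = 11.1 A.

I_supply ≈ 11.1 A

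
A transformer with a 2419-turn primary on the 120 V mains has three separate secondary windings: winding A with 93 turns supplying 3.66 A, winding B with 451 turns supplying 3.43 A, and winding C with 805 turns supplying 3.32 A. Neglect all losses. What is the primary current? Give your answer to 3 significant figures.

V_A = 120 × 93/2419 = 4.6135 V; V_B = 120 × 451/2419 = 22.373 V; V_C = 120 × 805/2419 = 39.934 V.
P_out = V_A I_A + V_B I_B + V_C I_C = 4.6135×3.66 + 22.373×3.43 + 39.934×3.32 = 16.885 + 76.739 + 132.58 = 226.20 W.
Ideal ⇒ P_in = P_out, so I_p = P_out/V_p = 226.20/120 = 1.89 A.

I_p ≈ 1.89 A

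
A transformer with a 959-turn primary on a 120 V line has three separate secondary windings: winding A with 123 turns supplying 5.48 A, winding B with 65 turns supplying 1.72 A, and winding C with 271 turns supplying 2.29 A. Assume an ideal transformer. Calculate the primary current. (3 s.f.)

V_A = 120 × 123/959 = 15.391 V; V_B = 120 × 65/959 = 8.1335 V; V_C = 120 × 271/959 = 33.910 V.
P_out = V_A I_A + V_B I_B + V_C I_C = 15.391×5.48 + 8.1335×1.72 + 33.910×2.29 = 84.343 + 13.990 + 77.655 = 175.99 W.
Ideal ⇒ P_in = P_out, so I_p = P_out/V_p = 175.99/120 = 1.47 A.

I_p ≈ 1.47 A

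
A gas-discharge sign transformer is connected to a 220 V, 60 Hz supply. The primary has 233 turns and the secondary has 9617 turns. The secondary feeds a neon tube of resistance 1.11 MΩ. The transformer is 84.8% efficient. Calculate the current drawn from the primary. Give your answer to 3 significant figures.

V_s = 220 × 9617/233 = 9080.4 V.
I_s = V_s/R = 9080.4/(1.11×10^6) = 0.0081806 A.
P_out = V_s I_s = 9080.4 × 0.0081806 = 74.283 W.
P_in = P_out/η = 74.283/0.848 = 87.598 W.
I_p = P_in/V_p = 87.598/220 = 0.398 A.

I_p ≈ 0.398 A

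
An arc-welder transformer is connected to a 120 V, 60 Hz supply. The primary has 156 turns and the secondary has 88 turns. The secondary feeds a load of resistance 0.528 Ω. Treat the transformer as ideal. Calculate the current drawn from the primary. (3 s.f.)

I_p ≈ 72.3 A

V_s = V_p × N_s/N_p = 120 × 88/156 = 67.692 V.
I_s = V_s/R = 67.692/0.528 = 128.21 A.
For an ideal transformer I_p N_p = I_s N_s, so I_p = 128.21 × 88/156 = 72.3 A.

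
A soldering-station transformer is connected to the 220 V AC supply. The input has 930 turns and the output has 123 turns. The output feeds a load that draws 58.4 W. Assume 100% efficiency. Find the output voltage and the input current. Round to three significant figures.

V_out = V_in × N_out/N_in = 220 × 123/930 = 29.097 V.
I_out = P/V_out = 58.4/29.097 = 2.0071 A.
I_in = I_out × N_out/N_in = 2.0071 × 123/930 = 0.265 A.

V_out ≈ 29.1 V, I_in ≈ 0.265 A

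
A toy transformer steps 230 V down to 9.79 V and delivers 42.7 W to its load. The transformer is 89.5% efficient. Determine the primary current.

I_p ≈ 0.207 A

P_in = P_out/η = 42.7/0.895 = 47.709 W.
I_p = P_in/V_p = 47.709/230 = 0.207 A.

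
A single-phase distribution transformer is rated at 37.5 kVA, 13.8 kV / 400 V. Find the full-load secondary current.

I_s ≈ 93.8 A

I_s = S/V_s = 37500/400 = 93.8 A.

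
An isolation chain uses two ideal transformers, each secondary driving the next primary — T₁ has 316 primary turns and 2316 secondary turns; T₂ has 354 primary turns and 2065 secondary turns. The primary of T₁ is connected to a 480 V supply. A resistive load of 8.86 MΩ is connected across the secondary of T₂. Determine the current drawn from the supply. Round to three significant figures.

After T₁: V = 480.00 × 2316/316 = 3518.0 V.
After T₂: V = 3518.0 × 2065/354 = 20522 V.
I_load = 20522/(8.86×10^6) = 0.0023162 A, so P_out = 20522 × 0.0023162 = 47.532 W.
All ideal ⇒ P_in = P_out, so I_supply = 47.532/480 = 0.0990 A.

I_supply ≈ 0.0990 A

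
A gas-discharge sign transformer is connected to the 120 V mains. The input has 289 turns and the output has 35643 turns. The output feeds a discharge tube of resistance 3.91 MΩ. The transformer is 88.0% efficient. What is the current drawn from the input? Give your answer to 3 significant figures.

V_out = 120 × 35643/289 = 14800 V.
I_out = V_out/R = 14800/(3.91×10^6) = 0.0037851 A.
P_out = V_out I_out = 14800 × 0.0037851 = 56.019 W.
P_in = P_out/η = 56.019/0.880 = 63.658 W.
I_in = P_in/V_in = 63.658/120 = 0.530 A.

I_in ≈ 0.530 A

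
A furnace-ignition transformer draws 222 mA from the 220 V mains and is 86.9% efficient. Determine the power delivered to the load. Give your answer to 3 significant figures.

P_out ≈ 42.4 W

P_in = V_p I_p = 220 × 0.222 = 48.840 W.
P_out = η P_in = 0.869 × 48.840 = 42.4 W.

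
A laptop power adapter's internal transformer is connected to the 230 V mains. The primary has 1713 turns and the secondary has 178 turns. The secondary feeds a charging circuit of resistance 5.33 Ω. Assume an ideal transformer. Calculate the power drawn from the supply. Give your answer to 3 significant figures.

P ≈ 107 W

V_s = V_p × N_s/N_p = 230 × 178/1713 = 23.900 V.
I_s = V_s/R = 23.900/5.33 = 4.4840 A.
I_p = I_s × N_s/N_p = 4.4840 × 178/1713 = 0.46594 A.
P = V_p I_p = 230 × 0.46594 = 107 W.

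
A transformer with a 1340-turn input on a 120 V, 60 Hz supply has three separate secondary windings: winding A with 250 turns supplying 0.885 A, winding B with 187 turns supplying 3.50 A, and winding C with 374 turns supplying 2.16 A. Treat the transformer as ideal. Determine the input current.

V_A = 120 × 250/1340 = 22.388 V; V_B = 120 × 187/1340 = 16.746 V; V_C = 120 × 374/1340 = 33.493 V.
P_out = V_A I_A + V_B I_B + V_C I_C = 22.388×0.885 + 16.746×3.50 + 33.493×2.16 = 19.813 + 58.612 + 72.344 = 150.77 W.
Ideal ⇒ P_in = P_out, so I_in = P_out/V_in = 150.77/120 = 1.26 A.

I_in ≈ 1.26 A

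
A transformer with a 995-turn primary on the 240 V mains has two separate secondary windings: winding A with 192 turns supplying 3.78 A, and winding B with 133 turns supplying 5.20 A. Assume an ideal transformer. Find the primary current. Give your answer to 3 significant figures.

V_A = 240 × 192/995 = 46.312 V; V_B = 240 × 133/995 = 32.080 V.
P_out = V_A I_A + V_B I_B = 46.312×3.78 + 32.080×5.20 = 175.06 + 166.82 = 341.88 W.
Ideal ⇒ P_in = P_out, so I_p = P_out/V_p = 341.88/240 = 1.42 A.

I_p ≈ 1.42 A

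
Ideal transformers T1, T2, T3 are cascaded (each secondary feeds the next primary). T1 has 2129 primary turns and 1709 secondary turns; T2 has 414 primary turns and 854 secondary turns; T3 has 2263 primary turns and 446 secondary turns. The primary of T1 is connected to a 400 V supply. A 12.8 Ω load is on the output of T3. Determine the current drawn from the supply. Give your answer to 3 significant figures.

Secondary of T1: V = 400.00 × 1709/2129 = 321.09 V.
Secondary of T2: V = 321.09 × 854/414 = 662.34 V.
Secondary of T3: V = 662.34 × 446/2263 = 130.54 V.
I_load = 130.54/12.8 = 10.198 A, so P_out = 130.54 × 10.198 = 1331.2 W.
All ideal ⇒ P_in = P_out, so I_supply = 1331.2/400 = 3.33 A.

I_supply ≈ 3.33 A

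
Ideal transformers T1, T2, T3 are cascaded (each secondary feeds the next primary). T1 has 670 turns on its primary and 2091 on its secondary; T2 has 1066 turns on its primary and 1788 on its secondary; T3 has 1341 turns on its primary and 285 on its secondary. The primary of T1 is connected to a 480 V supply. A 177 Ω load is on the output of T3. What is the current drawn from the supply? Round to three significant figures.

I_supply ≈ 3.36 A

After T1: V = 480.00 × 2091/670 = 1498.0 V.
After T2: V = 1498.0 × 1788/1066 = 2512.6 V.
After T3: V = 2512.6 × 285/1341 = 534.01 V.
I_load = 534.01/177 = 3.0170 A, so P_out = 534.01 × 3.0170 = 1611.1 W.
All ideal ⇒ P_in = P_out, so I_supply = 1611.1/480 = 3.36 A.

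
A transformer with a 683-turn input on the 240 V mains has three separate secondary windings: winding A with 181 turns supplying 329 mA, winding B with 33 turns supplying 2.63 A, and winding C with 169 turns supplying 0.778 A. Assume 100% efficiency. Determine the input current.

I_in ≈ 0.407 A

V_A = 240 × 181/683 = 63.602 V; V_B = 240 × 33/683 = 11.596 V; V_C = 240 × 169/683 = 59.385 V.
P_out = V_A I_A + V_B I_B + V_C I_C = 63.602×0.329 + 11.596×2.63 + 59.385×0.778 = 20.925 + 30.497 + 46.202 = 97.624 W.
Ideal ⇒ P_in = P_out, so I_in = P_out/V_in = 97.624/240 = 0.407 A.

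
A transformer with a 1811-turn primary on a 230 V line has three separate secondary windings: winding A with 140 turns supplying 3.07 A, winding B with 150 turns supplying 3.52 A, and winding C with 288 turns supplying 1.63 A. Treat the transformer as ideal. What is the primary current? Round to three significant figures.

V_A = 230 × 140/1811 = 17.780 V; V_B = 230 × 150/1811 = 19.050 V; V_C = 230 × 288/1811 = 36.576 V.
P_out = V_A I_A + V_B I_B + V_C I_C = 17.780×3.07 + 19.050×3.52 + 36.576×1.63 = 54.585 + 67.057 + 59.620 = 181.26 W.
Ideal ⇒ P_in = P_out, so I_p = P_out/V_p = 181.26/230 = 0.788 A.

I_p ≈ 0.788 A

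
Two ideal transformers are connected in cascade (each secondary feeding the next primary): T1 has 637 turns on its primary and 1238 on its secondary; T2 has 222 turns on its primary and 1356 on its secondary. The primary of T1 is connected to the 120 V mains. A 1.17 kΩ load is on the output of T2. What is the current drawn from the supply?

I_supply ≈ 14.5 A

After T1: V = 120.00 × 1238/637 = 233.22 V.
After T2: V = 233.22 × 1356/222 = 1424.5 V.
I_load = 1424.5/1170 = 1.2175 A, so P_out = 1424.5 × 1.2175 = 1734.4 W.
All ideal ⇒ P_in = P_out, so I_supply = 1734.4/120 = 14.5 A.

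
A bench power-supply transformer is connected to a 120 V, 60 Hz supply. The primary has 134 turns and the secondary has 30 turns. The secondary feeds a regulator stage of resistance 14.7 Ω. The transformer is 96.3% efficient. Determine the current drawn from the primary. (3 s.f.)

V_s = 120 × 30/134 = 26.866 V.
I_s = V_s/R = 26.866/14.7 = 1.8276 A.
P_out = V_s I_s = 26.866 × 1.8276 = 49.100 W.
P_in = P_out/η = 49.100/0.963 = 50.986 W.
I_p = P_in/V_p = 50.986/120 = 0.425 A.

I_p ≈ 0.425 A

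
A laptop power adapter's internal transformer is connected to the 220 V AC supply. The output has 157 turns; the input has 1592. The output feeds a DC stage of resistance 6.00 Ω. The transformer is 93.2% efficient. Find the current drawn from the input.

I_in ≈ 0.383 A

V_out = 220 × 157/1592 = 21.696 V.
I_out = V_out/R = 21.696/6.00 = 3.6160 A.
P_out = V_out I_out = 21.696 × 3.6160 = 78.453 W.
P_in = P_out/η = 78.453/0.932 = 84.177 W.
I_in = P_in/V_in = 84.177/220 = 0.383 A.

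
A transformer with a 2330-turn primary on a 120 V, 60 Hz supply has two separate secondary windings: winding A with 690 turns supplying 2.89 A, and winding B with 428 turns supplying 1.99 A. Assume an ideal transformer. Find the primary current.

V_A = 120 × 690/2330 = 35.536 V; V_B = 120 × 428/2330 = 22.043 V.
P_out = V_A I_A + V_B I_B = 35.536×2.89 + 22.043×1.99 = 102.70 + 43.865 = 146.57 W.
Ideal ⇒ P_in = P_out, so I_p = P_out/V_p = 146.57/120 = 1.22 A.

I_p ≈ 1.22 A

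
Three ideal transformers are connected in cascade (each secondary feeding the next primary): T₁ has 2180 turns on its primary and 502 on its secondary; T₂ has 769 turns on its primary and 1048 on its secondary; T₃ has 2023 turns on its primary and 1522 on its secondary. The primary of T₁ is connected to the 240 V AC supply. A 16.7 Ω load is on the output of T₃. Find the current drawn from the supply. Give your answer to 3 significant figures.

Secondary of T₁: V = 240.00 × 502/2180 = 55.266 V.
Secondary of T₂: V = 55.266 × 1048/769 = 75.317 V.
Secondary of T₃: V = 75.317 × 1522/2023 = 56.665 V.
I_load = 56.665/16.7 = 3.3931 A, so P_out = 56.665 × 3.3931 = 192.27 W.
All ideal ⇒ P_in = P_out, so I_supply = 192.27/240 = 0.801 A.

I_supply ≈ 0.801 A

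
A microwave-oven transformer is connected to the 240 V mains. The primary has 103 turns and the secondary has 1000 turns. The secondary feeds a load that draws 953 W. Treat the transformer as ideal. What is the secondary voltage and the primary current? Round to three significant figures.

V_s ≈ 2330 V, I_p ≈ 3.97 A

V_s = V_p × N_s/N_p = 240 × 1000/103 = 2330.1 V.
I_s = P/V_s = 953/2330.1 = 0.40900 A.
I_p = I_s × N_s/N_p = 0.40900 × 1000/103 = 3.97 A.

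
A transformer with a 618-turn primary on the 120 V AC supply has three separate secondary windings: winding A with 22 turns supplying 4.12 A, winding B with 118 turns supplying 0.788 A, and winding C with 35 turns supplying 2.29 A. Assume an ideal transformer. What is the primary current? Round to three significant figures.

I_p ≈ 0.427 A

V_A = 120 × 22/618 = 4.2718 V; V_B = 120 × 118/618 = 22.913 V; V_C = 120 × 35/618 = 6.7961 V.
P_out = V_A I_A + V_B I_B + V_C I_C = 4.2718×4.12 + 22.913×0.788 + 6.7961×2.29 = 17.600 + 18.055 + 15.563 = 51.218 W.
Ideal ⇒ P_in = P_out, so I_p = P_out/V_p = 51.218/120 = 0.427 A.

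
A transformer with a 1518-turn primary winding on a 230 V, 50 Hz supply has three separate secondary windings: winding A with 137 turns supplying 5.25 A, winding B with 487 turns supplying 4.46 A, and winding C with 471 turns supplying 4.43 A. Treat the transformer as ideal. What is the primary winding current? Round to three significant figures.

V_A = 230 × 137/1518 = 20.758 V; V_B = 230 × 487/1518 = 73.788 V; V_C = 230 × 471/1518 = 71.364 V.
P_out = V_A I_A + V_B I_B + V_C I_C = 20.758×5.25 + 73.788×4.46 + 71.364×4.43 = 108.98 + 329.09 + 316.14 = 754.21 W.
Ideal ⇒ P_in = P_out, so I_p = P_out/V_p = 754.21/230 = 3.28 A.

I_p ≈ 3.28 A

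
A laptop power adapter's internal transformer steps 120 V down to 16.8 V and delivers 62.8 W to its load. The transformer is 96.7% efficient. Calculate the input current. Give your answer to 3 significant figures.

P_in = P_out/η = 62.8/0.967 = 64.943 W.
I_in = P_in/V_in = 64.943/120 = 0.541 A.

I_in ≈ 0.541 A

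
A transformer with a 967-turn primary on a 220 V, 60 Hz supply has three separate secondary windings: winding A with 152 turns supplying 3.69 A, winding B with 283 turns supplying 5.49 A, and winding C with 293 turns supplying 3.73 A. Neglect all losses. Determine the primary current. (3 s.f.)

I_p ≈ 3.32 A

V_A = 220 × 152/967 = 34.581 V; V_B = 220 × 283/967 = 64.385 V; V_C = 220 × 293/967 = 66.660 V.
P_out = V_A I_A + V_B I_B + V_C I_C = 34.581×3.69 + 64.385×5.49 + 66.660×3.73 = 127.60 + 353.47 + 248.64 = 729.72 W.
Ideal ⇒ P_in = P_out, so I_p = P_out/V_p = 729.72/220 = 3.32 A.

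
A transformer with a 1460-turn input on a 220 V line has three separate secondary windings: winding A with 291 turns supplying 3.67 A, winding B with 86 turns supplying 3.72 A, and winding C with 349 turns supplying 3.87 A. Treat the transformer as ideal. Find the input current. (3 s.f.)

V_A = 220 × 291/1460 = 43.849 V; V_B = 220 × 86/1460 = 12.959 V; V_C = 220 × 349/1460 = 52.589 V.
P_out = V_A I_A + V_B I_B + V_C I_C = 43.849×3.67 + 12.959×3.72 + 52.589×3.87 = 160.93 + 48.207 + 203.52 = 412.65 W.
Ideal ⇒ P_in = P_out, so I_in = P_out/V_in = 412.65/220 = 1.88 A.

I_in ≈ 1.88 A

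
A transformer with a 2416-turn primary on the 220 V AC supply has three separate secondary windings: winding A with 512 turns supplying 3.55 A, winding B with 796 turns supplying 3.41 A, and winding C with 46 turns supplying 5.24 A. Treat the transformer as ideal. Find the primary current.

I_p ≈ 1.98 A

V_A = 220 × 512/2416 = 46.623 V; V_B = 220 × 796/2416 = 72.483 V; V_C = 220 × 46/2416 = 4.1887 V.
P_out = V_A I_A + V_B I_B + V_C I_C = 46.623×3.55 + 72.483×3.41 + 4.1887×5.24 = 165.51 + 247.17 + 21.949 = 434.63 W.
Ideal ⇒ P_in = P_out, so I_p = P_out/V_p = 434.63/220 = 1.98 A.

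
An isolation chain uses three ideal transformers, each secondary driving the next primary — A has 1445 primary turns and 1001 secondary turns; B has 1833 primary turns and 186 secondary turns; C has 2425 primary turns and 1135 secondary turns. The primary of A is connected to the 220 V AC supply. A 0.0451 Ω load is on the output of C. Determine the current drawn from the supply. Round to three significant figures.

Secondary of A: V = 220.00 × 1001/1445 = 152.40 V.
Secondary of B: V = 152.40 × 186/1833 = 15.465 V.
Secondary of C: V = 15.465 × 1135/2425 = 7.2381 V.
I_load = 7.2381/0.0451 = 160.49 A, so P_out = 7.2381 × 160.49 = 1161.6 W.
All ideal ⇒ P_in = P_out, so I_supply = 1161.6/220 = 5.28 A.

I_supply ≈ 5.28 A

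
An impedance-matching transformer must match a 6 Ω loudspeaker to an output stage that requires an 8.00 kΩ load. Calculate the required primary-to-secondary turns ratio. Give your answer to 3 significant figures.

N_p/N_s ≈ 36.5

Z_p/Z_s = (N_p/N_s)², so N_p/N_s = √(8000/6) = √1330 = 36.5.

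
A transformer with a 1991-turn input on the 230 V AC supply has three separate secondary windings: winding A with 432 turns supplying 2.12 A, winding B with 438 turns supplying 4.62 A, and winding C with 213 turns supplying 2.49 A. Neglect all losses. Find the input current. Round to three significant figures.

V_A = 230 × 432/1991 = 49.905 V; V_B = 230 × 438/1991 = 50.598 V; V_C = 230 × 213/1991 = 24.606 V.
P_out = V_A I_A + V_B I_B + V_C I_C = 49.905×2.12 + 50.598×4.62 + 24.606×2.49 = 105.80 + 233.76 + 61.268 = 400.83 W.
Ideal ⇒ P_in = P_out, so I_in = P_out/V_in = 400.83/230 = 1.74 A.

I_in ≈ 1.74 A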